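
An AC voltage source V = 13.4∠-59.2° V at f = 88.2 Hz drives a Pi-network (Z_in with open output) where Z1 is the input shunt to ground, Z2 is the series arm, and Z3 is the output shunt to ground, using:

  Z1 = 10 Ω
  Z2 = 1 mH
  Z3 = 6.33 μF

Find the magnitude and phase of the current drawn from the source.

Step 1 — Angular frequency: ω = 2π·f = 2π·88.2 = 554.2 rad/s.
Step 2 — Component impedances:
  Z1: Z = R = 10 Ω
  Z2: Z = jωL = j·554.2·0.001 = 0 + j0.5542 Ω
  Z3: Z = 1/(jωC) = -j/(ω·C) = 0 - j285.1 Ω
Step 3 — With open output, the series arm Z2 and the output shunt Z3 appear in series to ground: Z2 + Z3 = 0 - j284.5 Ω.
Step 4 — Parallel with input shunt Z1: Z_in = Z1 || (Z2 + Z3) = 9.988 - j0.351 Ω = 9.994∠-2.0° Ω.
Step 5 — Source phasor: V = 13.4∠-59.2° V = 6.861 - j11.51 V.
Step 6 — Ohm's law: I = V / Z_total = (6.861 - j11.51) / (9.988 - j0.351) = 0.7266 - j1.127 A.
Step 7 — Convert to polar: |I| = 1.341 A, ∠I = -57.2°.

I = 1.341∠-57.2° A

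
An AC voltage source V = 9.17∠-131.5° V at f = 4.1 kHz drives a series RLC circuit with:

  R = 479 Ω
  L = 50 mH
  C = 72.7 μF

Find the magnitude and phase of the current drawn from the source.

Step 1 — Angular frequency: ω = 2π·f = 2π·4100 = 2.576e+04 rad/s.
Step 2 — Component impedances:
  R: Z = R = 479 Ω
  L: Z = jωL = j·2.576e+04·0.05 = 0 + j1288 Ω
  C: Z = 1/(jωC) = -j/(ω·C) = 0 - j0.534 Ω
Step 3 — Series combination: Z_total = R + L + C = 479 + j1288 Ω = 1374∠69.6° Ω.
Step 4 — Source phasor: V = 9.17∠-131.5° V = -6.076 - j6.868 V.
Step 5 — Ohm's law: I = V / Z_total = (-6.076 - j6.868) / (479 + j1288) = -0.006228 + j0.002402 A.
Step 6 — Convert to polar: |I| = 0.006675 A, ∠I = 158.9°.

I = 0.006675∠158.9° A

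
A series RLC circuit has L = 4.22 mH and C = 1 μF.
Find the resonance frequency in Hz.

Step 1 — Resonance condition Im(Z)=0 gives ω₀ = 1/√(LC).
Step 2 — ω₀ = 1/√(0.00422·1e-06) = 1.539e+04 rad/s.
Step 3 — f₀ = ω₀/(2π) = 2450 Hz.

f₀ = 2450 Hz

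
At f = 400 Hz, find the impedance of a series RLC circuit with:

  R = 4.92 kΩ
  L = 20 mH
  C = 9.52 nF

Step 1 — Angular frequency: ω = 2π·f = 2π·400 = 2513 rad/s.
Step 2 — Component impedances:
  R: Z = R = 4920 Ω
  L: Z = jωL = j·2513·0.02 = 0 + j50.27 Ω
  C: Z = 1/(jωC) = -j/(ω·C) = 0 - j4.179e+04 Ω
Step 3 — Series combination: Z_total = R + L + C = 4920 - j4.174e+04 Ω = 4.203e+04∠-83.3° Ω.

Z = 4920 - j4.174e+04 Ω = 4.203e+04∠-83.3° Ω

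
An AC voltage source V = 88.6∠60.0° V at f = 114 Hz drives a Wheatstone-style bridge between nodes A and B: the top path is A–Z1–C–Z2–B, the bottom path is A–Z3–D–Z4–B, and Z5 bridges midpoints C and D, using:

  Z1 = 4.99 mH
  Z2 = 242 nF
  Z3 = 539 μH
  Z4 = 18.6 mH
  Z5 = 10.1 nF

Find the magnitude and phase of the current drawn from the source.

Step 1 — Angular frequency: ω = 2π·f = 2π·114 = 716.3 rad/s.
Step 2 — Component impedances:
  Z1: Z = jωL = j·716.3·0.00499 = 0 + j3.574 Ω
  Z2: Z = 1/(jωC) = -j/(ω·C) = 0 - j5769 Ω
  Z3: Z = jωL = j·716.3·0.000539 = 0 + j0.3861 Ω
  Z4: Z = jωL = j·716.3·0.0186 = 0 + j13.32 Ω
  Z5: Z = 1/(jωC) = -j/(ω·C) = 0 - j1.382e+05 Ω
Step 3 — Bridge requires nodal analysis (the Z5 bridge couples midpoints C and D, so the two paths cannot be reduced to a simple series/parallel combination). Setting node B to ground and injecting 1 A at node A, the 3-node admittance system at A, C, D solves to V_A = Z_AB = 0 + j13.74 Ω = 13.74∠90.0° Ω.
Step 4 — Source phasor: V = 88.6∠60.0° V = 44.3 + j76.73 V.
Step 5 — Ohm's law: I = V / Z_total = (44.3 + j76.73) / (0 + j13.74) = 5.584 - j3.224 A.
Step 6 — Convert to polar: |I| = 6.448 A, ∠I = -30.0°.

I = 6.448∠-30.0° A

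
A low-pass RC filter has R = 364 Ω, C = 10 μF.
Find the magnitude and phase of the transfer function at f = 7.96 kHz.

Step 1 — Angular frequency: ω = 2π·7960 = 5.001e+04 rad/s.
Step 2 — Transfer function: H(jω) = 1/(1 + jωRC).
Step 3 — Denominator: 1 + jωRC = 1 + j·5.001e+04·364·1e-05 = 1 + j182.1.
Step 4 — H = 3.017e-05 - j0.005493.
Step 5 — Magnitude: |H| = 0.005493 (-45.2 dB); phase: φ = -89.7°.

|H| = 0.005493 (-45.2 dB), φ = -89.7°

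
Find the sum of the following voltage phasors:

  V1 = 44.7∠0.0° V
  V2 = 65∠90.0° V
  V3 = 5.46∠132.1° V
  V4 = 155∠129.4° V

Step 1 — Convert each phasor to rectangular form:
  V1 = 44.7·(cos(0.0°) + j·sin(0.0°)) = 44.7 V
  V2 = 65·(cos(90.0°) + j·sin(90.0°)) = 0 + j65 V
  V3 = 5.46·(cos(132.1°) + j·sin(132.1°)) = -3.661 + j4.051 V
  V4 = 155·(cos(129.4°) + j·sin(129.4°)) = -98.38 + j119.8 V
Step 2 — Sum components: V_total = -57.34 + j188.8 V.
Step 3 — Convert to polar: |V_total| = 197.3 V, ∠V_total = 106.9°.

V_total = 197.3∠106.9° V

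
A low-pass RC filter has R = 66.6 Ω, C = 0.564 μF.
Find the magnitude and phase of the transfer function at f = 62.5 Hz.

Step 1 — Angular frequency: ω = 2π·62.5 = 392.7 rad/s.
Step 2 — Transfer function: H(jω) = 1/(1 + jωRC).
Step 3 — Denominator: 1 + jωRC = 1 + j·392.7·66.6·5.64e-07 = 1 + j0.01475.
Step 4 — H = 0.9998 - j0.01475.
Step 5 — Magnitude: |H| = 0.9999 (-0.0 dB); phase: φ = -0.8°.

|H| = 0.9999 (-0.0 dB), φ = -0.8°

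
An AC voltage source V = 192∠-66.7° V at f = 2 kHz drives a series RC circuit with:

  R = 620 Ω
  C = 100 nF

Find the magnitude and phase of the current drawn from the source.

Step 1 — Angular frequency: ω = 2π·f = 2π·2000 = 1.257e+04 rad/s.
Step 2 — Component impedances:
  R: Z = R = 620 Ω
  C: Z = 1/(jωC) = -j/(ω·C) = 0 - j795.8 Ω
Step 3 — Series combination: Z_total = R + C = 620 - j795.8 Ω = 1009∠-52.1° Ω.
Step 4 — Source phasor: V = 192∠-66.7° V = 75.94 - j176.3 V.
Step 5 — Ohm's law: I = V / Z_total = (75.94 - j176.3) / (620 - j795.8) = 0.1842 - j0.04805 A.
Step 6 — Convert to polar: |I| = 0.1903 A, ∠I = -14.6°.

I = 0.1903∠-14.6° A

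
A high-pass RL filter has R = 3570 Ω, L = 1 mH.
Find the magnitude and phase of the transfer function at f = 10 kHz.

Step 1 — Angular frequency: ω = 2π·1e+04 = 6.283e+04 rad/s.
Step 2 — Transfer function: H(jω) = jωL/(R + jωL).
Step 3 — Numerator jωL = j·62.83; denominator R + jωL = 3570 + j62.83.
Step 4 — H = 0.0003097 + j0.01759.
Step 5 — Magnitude: |H| = 0.0176 (-35.1 dB); phase: φ = 89.0°.

|H| = 0.0176 (-35.1 dB), φ = 89.0°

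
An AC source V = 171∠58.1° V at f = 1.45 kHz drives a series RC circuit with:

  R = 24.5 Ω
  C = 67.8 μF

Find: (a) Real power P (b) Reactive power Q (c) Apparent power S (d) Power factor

Step 1 — Angular frequency: ω = 2π·f = 2π·1450 = 9111 rad/s.
Step 2 — Component impedances:
  R: Z = R = 24.5 Ω
  C: Z = 1/(jωC) = -j/(ω·C) = 0 - j1.619 Ω
Step 3 — Series combination: Z_total = R + C = 24.5 - j1.619 Ω = 24.55∠-3.8° Ω.
Step 4 — Source phasor: V = 171∠58.1° V = 90.36 + j145.2 V.
Step 5 — Current: I = V / Z = 3.282 + j6.142 A = 6.964∠61.9° A.
Step 6 — Complex power: S = V·I* = 1188 - j78.52 VA.
Step 7 — Real power: P = Re(S) = 1188 W.
Step 8 — Reactive power: Q = Im(S) = -78.52 VAR.
Step 9 — Apparent power: |S| = 1191 VA.
Step 10 — Power factor: PF = P/|S| = 0.9978 (leading).

(a) P = 1188 W  (b) Q = -78.52 VAR  (c) S = 1191 VA  (d) PF = 0.9978 (leading)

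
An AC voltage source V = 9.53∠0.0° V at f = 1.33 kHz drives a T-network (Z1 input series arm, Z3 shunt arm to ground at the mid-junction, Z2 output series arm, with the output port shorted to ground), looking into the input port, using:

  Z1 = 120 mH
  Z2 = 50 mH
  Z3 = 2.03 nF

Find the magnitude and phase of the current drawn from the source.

Step 1 — Angular frequency: ω = 2π·f = 2π·1330 = 8357 rad/s.
Step 2 — Component impedances:
  Z1: Z = jωL = j·8357·0.12 = 0 + j1003 Ω
  Z2: Z = jωL = j·8357·0.05 = 0 + j417.8 Ω
  Z3: Z = 1/(jωC) = -j/(ω·C) = 0 - j5.895e+04 Ω
Step 3 — With the output port shorted to ground, the output series arm Z2 runs from the junction to ground; the shunt arm Z3 also runs from the junction to ground. They appear in parallel: Z3 || Z2 = 0 + j420.8 Ω.
Step 4 — Series with input arm Z1: Z_in = Z1 + (Z3 || Z2) = 0 + j1424 Ω = 1424∠90.0° Ω.
Step 5 — Source phasor: V = 9.53∠0.0° V = 9.53 V.
Step 6 — Ohm's law: I = V / Z_total = (9.53) / (0 + j1424) = 0 - j0.006694 A.
Step 7 — Convert to polar: |I| = 0.006694 A, ∠I = -90.0°.

I = 0.006694∠-90.0° A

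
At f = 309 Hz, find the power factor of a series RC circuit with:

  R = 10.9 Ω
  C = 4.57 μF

Step 1 — Angular frequency: ω = 2π·f = 2π·309 = 1942 rad/s.
Step 2 — Component impedances:
  R: Z = R = 10.9 Ω
  C: Z = 1/(jωC) = -j/(ω·C) = 0 - j112.7 Ω
Step 3 — Series combination: Z_total = R + C = 10.9 - j112.7 Ω = 113.2∠-84.5° Ω.
Step 4 — Power factor: PF = cos(φ) = Re(Z)/|Z| = 10.9/113.23 = 0.09626.
Step 5 — Type: Im(Z) = -112.7 ⇒ leading (phase φ = -84.5°).

PF = 0.09626 (leading, φ = -84.5°)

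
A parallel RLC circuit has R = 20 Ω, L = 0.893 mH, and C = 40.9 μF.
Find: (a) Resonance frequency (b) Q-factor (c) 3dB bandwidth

Step 1 — Resonance: ω₀ = 1/√(LC) = 1/√(0.000893·4.09e-05) = 5233 rad/s.
Step 2 — f₀ = ω₀/(2π) = 832.8 Hz.
Step 3 — Parallel Q: Q = R/(ω₀L) = 20/(5233·0.000893) = 4.28.
Step 4 — Bandwidth: Δω = ω₀/Q = 1222 rad/s; BW = Δω/(2π) = 194.6 Hz.

(a) f₀ = 832.8 Hz  (b) Q = 4.28  (c) BW = 194.6 Hz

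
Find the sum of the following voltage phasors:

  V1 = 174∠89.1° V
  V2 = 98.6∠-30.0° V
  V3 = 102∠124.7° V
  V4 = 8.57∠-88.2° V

Step 1 — Convert each phasor to rectangular form:
  V1 = 174·(cos(89.1°) + j·sin(89.1°)) = 2.733 + j174 V
  V2 = 98.6·(cos(-30.0°) + j·sin(-30.0°)) = 85.39 - j49.3 V
  V3 = 102·(cos(124.7°) + j·sin(124.7°)) = -58.07 + j83.86 V
  V4 = 8.57·(cos(-88.2°) + j·sin(-88.2°)) = 0.2692 - j8.566 V
Step 2 — Sum components: V_total = 30.33 + j200 V.
Step 3 — Convert to polar: |V_total| = 202.3 V, ∠V_total = 81.4°.

V_total = 202.3∠81.4° V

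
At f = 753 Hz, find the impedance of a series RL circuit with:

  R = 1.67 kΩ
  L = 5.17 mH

Step 1 — Angular frequency: ω = 2π·f = 2π·753 = 4731 rad/s.
Step 2 — Component impedances:
  R: Z = R = 1670 Ω
  L: Z = jωL = j·4731·0.00517 = 0 + j24.46 Ω
Step 3 — Series combination: Z_total = R + L = 1670 + j24.46 Ω = 1670∠0.8° Ω.

Z = 1670 + j24.46 Ω = 1670∠0.8° Ω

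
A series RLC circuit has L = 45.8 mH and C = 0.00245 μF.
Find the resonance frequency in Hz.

Step 1 — Resonance condition Im(Z)=0 gives ω₀ = 1/√(LC).
Step 2 — ω₀ = 1/√(0.0458·2.45e-09) = 9.44e+04 rad/s.
Step 3 — f₀ = ω₀/(2π) = 1.502e+04 Hz.

f₀ = 1.502e+04 Hz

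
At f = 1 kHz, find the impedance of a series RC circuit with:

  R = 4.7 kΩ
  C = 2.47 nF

Step 1 — Angular frequency: ω = 2π·f = 2π·1000 = 6283 rad/s.
Step 2 — Component impedances:
  R: Z = R = 4700 Ω
  C: Z = 1/(jωC) = -j/(ω·C) = 0 - j6.444e+04 Ω
Step 3 — Series combination: Z_total = R + C = 4700 - j6.444e+04 Ω = 6.461e+04∠-85.8° Ω.

Z = 4700 - j6.444e+04 Ω = 6.461e+04∠-85.8° Ω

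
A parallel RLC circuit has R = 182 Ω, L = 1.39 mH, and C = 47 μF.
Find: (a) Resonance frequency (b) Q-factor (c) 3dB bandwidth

Step 1 — Resonance: ω₀ = 1/√(LC) = 1/√(0.00139·4.7e-05) = 3912 rad/s.
Step 2 — f₀ = ω₀/(2π) = 622.7 Hz.
Step 3 — Parallel Q: Q = R/(ω₀L) = 182/(3912·0.00139) = 33.47.
Step 4 — Bandwidth: Δω = ω₀/Q = 116.9 rad/s; BW = Δω/(2π) = 18.61 Hz.

(a) f₀ = 622.7 Hz  (b) Q = 33.47  (c) BW = 18.61 Hz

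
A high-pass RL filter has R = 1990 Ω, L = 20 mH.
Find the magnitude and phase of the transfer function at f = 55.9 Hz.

Step 1 — Angular frequency: ω = 2π·55.9 = 351.2 rad/s.
Step 2 — Transfer function: H(jω) = jωL/(R + jωL).
Step 3 — Numerator jωL = j·7.025; denominator R + jωL = 1990 + j7.025.
Step 4 — H = 1.246e-05 + j0.00353.
Step 5 — Magnitude: |H| = 0.00353 (-49.0 dB); phase: φ = 89.8°.

|H| = 0.00353 (-49.0 dB), φ = 89.8°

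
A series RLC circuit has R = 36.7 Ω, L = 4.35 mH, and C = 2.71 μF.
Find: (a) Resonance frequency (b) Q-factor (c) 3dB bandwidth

Step 1 — Resonance: ω₀ = 1/√(LC) = 1/√(0.00435·2.71e-06) = 9210 rad/s.
Step 2 — f₀ = ω₀/(2π) = 1466 Hz.
Step 3 — Series Q: Q = ω₀L/R = 9210·0.00435/36.7 = 1.092.
Step 4 — Bandwidth: Δω = ω₀/Q = 8437 rad/s; BW = Δω/(2π) = 1343 Hz.

(a) f₀ = 1466 Hz  (b) Q = 1.092  (c) BW = 1343 Hz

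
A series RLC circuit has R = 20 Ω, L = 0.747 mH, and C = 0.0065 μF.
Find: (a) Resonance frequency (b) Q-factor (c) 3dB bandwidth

Step 1 — Resonance condition Im(Z)=0 gives ω₀ = 1/√(LC).
Step 2 — ω₀ = 1/√(0.000747·6.5e-09) = 4.538e+05 rad/s.
Step 3 — f₀ = ω₀/(2π) = 7.223e+04 Hz.
Step 4 — Series Q: Q = ω₀L/R = 4.538e+05·0.000747/20 = 16.95.
Step 5 — 3dB bandwidth: Δω = ω₀/Q = 2.677e+04 rad/s; BW = Δω/(2π) = 4261 Hz.

(a) f₀ = 7.223e+04 Hz  (b) Q = 16.95  (c) BW = 4261 Hz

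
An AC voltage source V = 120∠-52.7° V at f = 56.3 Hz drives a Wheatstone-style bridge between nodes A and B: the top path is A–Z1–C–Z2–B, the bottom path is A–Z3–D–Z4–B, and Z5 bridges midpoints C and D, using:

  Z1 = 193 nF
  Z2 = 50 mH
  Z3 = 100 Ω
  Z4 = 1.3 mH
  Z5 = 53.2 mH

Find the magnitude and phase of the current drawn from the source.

Step 1 — Angular frequency: ω = 2π·f = 2π·56.3 = 353.7 rad/s.
Step 2 — Component impedances:
  Z1: Z = 1/(jωC) = -j/(ω·C) = 0 - j1.465e+04 Ω
  Z2: Z = jωL = j·353.7·0.05 = 0 + j17.69 Ω
  Z3: Z = R = 100 Ω
  Z4: Z = jωL = j·353.7·0.0013 = 0 + j0.4599 Ω
  Z5: Z = jωL = j·353.7·0.0532 = 0 + j18.82 Ω
Step 3 — Bridge requires nodal analysis (the Z5 bridge couples midpoints C and D, so the two paths cannot be reduced to a simple series/parallel combination). Setting node B to ground and injecting 1 A at node A, the 3-node admittance system at A, C, D solves to V_A = Z_AB = 100 - j0.229 Ω = 100∠-0.1° Ω.
Step 4 — Source phasor: V = 120∠-52.7° V = 72.72 - j95.46 V.
Step 5 — Ohm's law: I = V / Z_total = (72.72 - j95.46) / (100 - j0.229) = 0.7294 - j0.9529 A.
Step 6 — Convert to polar: |I| = 1.2 A, ∠I = -52.6°.

I = 1.2∠-52.6° A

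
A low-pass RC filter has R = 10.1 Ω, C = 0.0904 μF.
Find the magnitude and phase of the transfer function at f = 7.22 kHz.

Step 1 — Angular frequency: ω = 2π·7220 = 4.536e+04 rad/s.
Step 2 — Transfer function: H(jω) = 1/(1 + jωRC).
Step 3 — Denominator: 1 + jωRC = 1 + j·4.536e+04·10.1·9.04e-08 = 1 + j0.04142.
Step 4 — H = 0.9983 - j0.04135.
Step 5 — Magnitude: |H| = 0.9991 (-0.0 dB); phase: φ = -2.4°.

|H| = 0.9991 (-0.0 dB), φ = -2.4°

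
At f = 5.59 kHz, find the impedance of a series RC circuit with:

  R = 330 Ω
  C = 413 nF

Step 1 — Angular frequency: ω = 2π·f = 2π·5590 = 3.512e+04 rad/s.
Step 2 — Component impedances:
  R: Z = R = 330 Ω
  C: Z = 1/(jωC) = -j/(ω·C) = 0 - j68.94 Ω
Step 3 — Series combination: Z_total = R + C = 330 - j68.94 Ω = 337.1∠-11.8° Ω.

Z = 330 - j68.94 Ω = 337.1∠-11.8° Ω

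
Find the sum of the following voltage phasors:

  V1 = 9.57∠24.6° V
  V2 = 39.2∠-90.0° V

Step 1 — Convert each phasor to rectangular form:
  V1 = 9.57·(cos(24.6°) + j·sin(24.6°)) = 8.701 + j3.984 V
  V2 = 39.2·(cos(-90.0°) + j·sin(-90.0°)) = 0 - j39.2 V
Step 2 — Sum components: V_total = 8.701 - j35.22 V.
Step 3 — Convert to polar: |V_total| = 36.28 V, ∠V_total = -76.1°.

V_total = 36.28∠-76.1° V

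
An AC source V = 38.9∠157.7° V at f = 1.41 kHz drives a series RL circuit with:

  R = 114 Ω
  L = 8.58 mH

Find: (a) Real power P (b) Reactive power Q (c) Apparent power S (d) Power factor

Step 1 — Angular frequency: ω = 2π·f = 2π·1410 = 8859 rad/s.
Step 2 — Component impedances:
  R: Z = R = 114 Ω
  L: Z = jωL = j·8859·0.00858 = 0 + j76.01 Ω
Step 3 — Series combination: Z_total = R + L = 114 + j76.01 Ω = 137∠33.7° Ω.
Step 4 — Source phasor: V = 38.9∠157.7° V = -35.99 + j14.76 V.
Step 5 — Current: I = V / Z = -0.1588 + j0.2354 A = 0.2839∠124.0° A.
Step 6 — Complex power: S = V·I* = 9.189 + j6.127 VA.
Step 7 — Real power: P = Re(S) = 9.189 W.
Step 8 — Reactive power: Q = Im(S) = 6.127 VAR.
Step 9 — Apparent power: |S| = 11.04 VA.
Step 10 — Power factor: PF = P/|S| = 0.832 (lagging).

(a) P = 9.189 W  (b) Q = 6.127 VAR  (c) S = 11.04 VA  (d) PF = 0.832 (lagging)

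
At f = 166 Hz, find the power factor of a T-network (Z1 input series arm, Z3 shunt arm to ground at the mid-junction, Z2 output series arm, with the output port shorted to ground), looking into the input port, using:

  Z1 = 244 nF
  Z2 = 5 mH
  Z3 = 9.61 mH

Step 1 — Angular frequency: ω = 2π·f = 2π·166 = 1043 rad/s.
Step 2 — Component impedances:
  Z1: Z = 1/(jωC) = -j/(ω·C) = 0 - j3929 Ω
  Z2: Z = jωL = j·1043·0.005 = 0 + j5.215 Ω
  Z3: Z = jωL = j·1043·0.00961 = 0 + j10.02 Ω
Step 3 — With the output port shorted to ground, the output series arm Z2 runs from the junction to ground; the shunt arm Z3 also runs from the junction to ground. They appear in parallel: Z3 || Z2 = 0 + j3.43 Ω.
Step 4 — Series with input arm Z1: Z_in = Z1 + (Z3 || Z2) = 0 - j3926 Ω = 3926∠-90.0° Ω.
Step 5 — Power factor: PF = cos(φ) = Re(Z)/|Z| = 0/3926 = 0.
Step 6 — Type: Im(Z) = -3926 ⇒ leading (phase φ = -90.0°).

PF = 0 (leading, φ = -90.0°)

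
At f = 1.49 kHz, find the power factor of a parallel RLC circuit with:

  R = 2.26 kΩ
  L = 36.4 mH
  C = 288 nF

Step 1 — Angular frequency: ω = 2π·f = 2π·1490 = 9362 rad/s.
Step 2 — Component impedances:
  R: Z = R = 2260 Ω
  L: Z = jωL = j·9362·0.0364 = 0 + j340.8 Ω
  C: Z = 1/(jωC) = -j/(ω·C) = 0 - j370.9 Ω
Step 3 — Parallel combination: 1/Z_total = 1/R + 1/L + 1/C; Z_total = 1752 + j943.4 Ω = 1990∠28.3° Ω.
Step 4 — Power factor: PF = cos(φ) = Re(Z)/|Z| = 1752.05/1989.88 = 0.8805.
Step 5 — Type: Im(Z) = 943.4 ⇒ lagging (phase φ = 28.3°).

PF = 0.8805 (lagging, φ = 28.3°)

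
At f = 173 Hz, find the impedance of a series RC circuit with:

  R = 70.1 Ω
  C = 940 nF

Step 1 — Angular frequency: ω = 2π·f = 2π·173 = 1087 rad/s.
Step 2 — Component impedances:
  R: Z = R = 70.1 Ω
  C: Z = 1/(jωC) = -j/(ω·C) = 0 - j978.7 Ω
Step 3 — Series combination: Z_total = R + C = 70.1 - j978.7 Ω = 981.2∠-85.9° Ω.

Z = 70.1 - j978.7 Ω = 981.2∠-85.9° Ω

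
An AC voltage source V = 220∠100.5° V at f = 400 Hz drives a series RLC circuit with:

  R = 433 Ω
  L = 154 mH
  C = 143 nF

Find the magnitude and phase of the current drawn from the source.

Step 1 — Angular frequency: ω = 2π·f = 2π·400 = 2513 rad/s.
Step 2 — Component impedances:
  R: Z = R = 433 Ω
  L: Z = jωL = j·2513·0.154 = 0 + j387 Ω
  C: Z = 1/(jωC) = -j/(ω·C) = 0 - j2782 Ω
Step 3 — Series combination: Z_total = R + L + C = 433 - j2395 Ω = 2434∠-79.8° Ω.
Step 4 — Source phasor: V = 220∠100.5° V = -40.09 + j216.3 V.
Step 5 — Ohm's law: I = V / Z_total = (-40.09 + j216.3) / (433 - j2395) = -0.09038 - j0.0004001 A.
Step 6 — Convert to polar: |I| = 0.09038 A, ∠I = -179.7°.

I = 0.09038∠-179.7° A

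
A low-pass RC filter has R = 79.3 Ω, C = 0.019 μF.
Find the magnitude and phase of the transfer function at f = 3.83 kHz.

Step 1 — Angular frequency: ω = 2π·3830 = 2.406e+04 rad/s.
Step 2 — Transfer function: H(jω) = 1/(1 + jωRC).
Step 3 — Denominator: 1 + jωRC = 1 + j·2.406e+04·79.3·1.9e-08 = 1 + j0.03626.
Step 4 — H = 0.9987 - j0.03621.
Step 5 — Magnitude: |H| = 0.9993 (-0.0 dB); phase: φ = -2.1°.

|H| = 0.9993 (-0.0 dB), φ = -2.1°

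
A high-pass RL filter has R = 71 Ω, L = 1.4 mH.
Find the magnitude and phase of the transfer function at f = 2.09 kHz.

Step 1 — Angular frequency: ω = 2π·2090 = 1.313e+04 rad/s.
Step 2 — Transfer function: H(jω) = jωL/(R + jωL).
Step 3 — Numerator jωL = j·18.38; denominator R + jωL = 71 + j18.38.
Step 4 — H = 0.06284 + j0.2427.
Step 5 — Magnitude: |H| = 0.2507 (-12.0 dB); phase: φ = 75.5°.

|H| = 0.2507 (-12.0 dB), φ = 75.5°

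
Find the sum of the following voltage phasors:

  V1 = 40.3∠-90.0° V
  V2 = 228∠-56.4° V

Step 1 — Convert each phasor to rectangular form:
  V1 = 40.3·(cos(-90.0°) + j·sin(-90.0°)) = 0 - j40.3 V
  V2 = 228·(cos(-56.4°) + j·sin(-56.4°)) = 126.2 - j189.9 V
Step 2 — Sum components: V_total = 126.2 - j230.2 V.
Step 3 — Convert to polar: |V_total| = 262.5 V, ∠V_total = -61.3°.

V_total = 262.5∠-61.3° V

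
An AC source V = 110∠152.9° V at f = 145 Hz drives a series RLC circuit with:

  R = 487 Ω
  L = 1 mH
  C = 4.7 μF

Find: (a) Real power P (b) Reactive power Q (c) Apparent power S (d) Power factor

Step 1 — Angular frequency: ω = 2π·f = 2π·145 = 911.1 rad/s.
Step 2 — Component impedances:
  R: Z = R = 487 Ω
  L: Z = jωL = j·911.1·0.001 = 0 + j0.9111 Ω
  C: Z = 1/(jωC) = -j/(ω·C) = 0 - j233.5 Ω
Step 3 — Series combination: Z_total = R + L + C = 487 - j232.6 Ω = 539.7∠-25.5° Ω.
Step 4 — Source phasor: V = 110∠152.9° V = -97.92 + j50.11 V.
Step 5 — Current: I = V / Z = -0.2037 + j0.005576 A = 0.2038∠178.4° A.
Step 6 — Complex power: S = V·I* = 20.23 - j9.663 VA.
Step 7 — Real power: P = Re(S) = 20.23 W.
Step 8 — Reactive power: Q = Im(S) = -9.663 VAR.
Step 9 — Apparent power: |S| = 22.42 VA.
Step 10 — Power factor: PF = P/|S| = 0.9023 (leading).

(a) P = 20.23 W  (b) Q = -9.663 VAR  (c) S = 22.42 VA  (d) PF = 0.9023 (leading)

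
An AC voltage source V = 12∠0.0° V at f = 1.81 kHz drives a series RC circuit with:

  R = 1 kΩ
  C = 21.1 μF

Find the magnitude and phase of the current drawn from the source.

Step 1 — Angular frequency: ω = 2π·f = 2π·1810 = 1.137e+04 rad/s.
Step 2 — Component impedances:
  R: Z = R = 1000 Ω
  C: Z = 1/(jωC) = -j/(ω·C) = 0 - j4.167 Ω
Step 3 — Series combination: Z_total = R + C = 1000 - j4.167 Ω = 1000∠-0.2° Ω.
Step 4 — Source phasor: V = 12∠0.0° V = 12 V.
Step 5 — Ohm's law: I = V / Z_total = (12) / (1000 - j4.167) = 0.012 + j5.001e-05 A.
Step 6 — Convert to polar: |I| = 0.012 A, ∠I = 0.2°.

I = 0.012∠0.2° A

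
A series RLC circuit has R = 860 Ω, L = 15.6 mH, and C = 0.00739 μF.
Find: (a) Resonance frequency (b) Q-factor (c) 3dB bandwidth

Step 1 — Resonance: ω₀ = 1/√(LC) = 1/√(0.0156·7.39e-09) = 9.314e+04 rad/s.
Step 2 — f₀ = ω₀/(2π) = 1.482e+04 Hz.
Step 3 — Series Q: Q = ω₀L/R = 9.314e+04·0.0156/860 = 1.689.
Step 4 — Bandwidth: Δω = ω₀/Q = 5.513e+04 rad/s; BW = Δω/(2π) = 8774 Hz.

(a) f₀ = 1.482e+04 Hz  (b) Q = 1.689  (c) BW = 8774 Hz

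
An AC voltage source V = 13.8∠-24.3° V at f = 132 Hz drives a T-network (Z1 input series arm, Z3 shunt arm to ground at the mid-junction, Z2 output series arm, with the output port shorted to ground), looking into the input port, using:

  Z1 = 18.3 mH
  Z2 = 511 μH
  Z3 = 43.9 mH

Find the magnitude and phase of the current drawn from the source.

Step 1 — Angular frequency: ω = 2π·f = 2π·132 = 829.4 rad/s.
Step 2 — Component impedances:
  Z1: Z = jωL = j·829.4·0.0183 = 0 + j15.18 Ω
  Z2: Z = jωL = j·829.4·0.000511 = 0 + j0.4238 Ω
  Z3: Z = jωL = j·829.4·0.0439 = 0 + j36.41 Ω
Step 3 — With the output port shorted to ground, the output series arm Z2 runs from the junction to ground; the shunt arm Z3 also runs from the junction to ground. They appear in parallel: Z3 || Z2 = 0 + j0.4189 Ω.
Step 4 — Series with input arm Z1: Z_in = Z1 + (Z3 || Z2) = 0 + j15.6 Ω = 15.6∠90.0° Ω.
Step 5 — Source phasor: V = 13.8∠-24.3° V = 12.58 - j5.679 V.
Step 6 — Ohm's law: I = V / Z_total = (12.58 - j5.679) / (0 + j15.6) = -0.3641 - j0.8064 A.
Step 7 — Convert to polar: |I| = 0.8848 A, ∠I = -114.3°.

I = 0.8848∠-114.3° A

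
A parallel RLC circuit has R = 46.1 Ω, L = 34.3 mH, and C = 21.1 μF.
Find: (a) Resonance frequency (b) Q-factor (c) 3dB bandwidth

Step 1 — Resonance: ω₀ = 1/√(LC) = 1/√(0.0343·2.11e-05) = 1175 rad/s.
Step 2 — f₀ = ω₀/(2π) = 187.1 Hz.
Step 3 — Parallel Q: Q = R/(ω₀L) = 46.1/(1175·0.0343) = 1.143.
Step 4 — Bandwidth: Δω = ω₀/Q = 1028 rad/s; BW = Δω/(2π) = 163.6 Hz.

(a) f₀ = 187.1 Hz  (b) Q = 1.143  (c) BW = 163.6 Hz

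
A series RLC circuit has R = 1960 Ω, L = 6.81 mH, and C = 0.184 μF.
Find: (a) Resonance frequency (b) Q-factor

Step 1 — Resonance condition Im(Z)=0 gives ω₀ = 1/√(LC).
Step 2 — ω₀ = 1/√(0.00681·1.84e-07) = 2.825e+04 rad/s.
Step 3 — f₀ = ω₀/(2π) = 4496 Hz.
Step 4 — Series Q: Q = ω₀L/R = 2.825e+04·0.00681/1960 = 0.09815.

(a) f₀ = 4496 Hz  (b) Q = 0.09815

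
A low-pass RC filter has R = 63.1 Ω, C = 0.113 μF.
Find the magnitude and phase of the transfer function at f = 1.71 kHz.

Step 1 — Angular frequency: ω = 2π·1710 = 1.074e+04 rad/s.
Step 2 — Transfer function: H(jω) = 1/(1 + jωRC).
Step 3 — Denominator: 1 + jωRC = 1 + j·1.074e+04·63.1·1.13e-07 = 1 + j0.07661.
Step 4 — H = 0.9942 - j0.07616.
Step 5 — Magnitude: |H| = 0.9971 (-0.0 dB); phase: φ = -4.4°.

|H| = 0.9971 (-0.0 dB), φ = -4.4°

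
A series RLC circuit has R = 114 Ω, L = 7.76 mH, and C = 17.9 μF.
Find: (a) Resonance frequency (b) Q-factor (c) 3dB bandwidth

Step 1 — Resonance: ω₀ = 1/√(LC) = 1/√(0.00776·1.79e-05) = 2683 rad/s.
Step 2 — f₀ = ω₀/(2π) = 427 Hz.
Step 3 — Series Q: Q = ω₀L/R = 2683·0.00776/114 = 0.1826.
Step 4 — Bandwidth: Δω = ω₀/Q = 1.469e+04 rad/s; BW = Δω/(2π) = 2338 Hz.

(a) f₀ = 427 Hz  (b) Q = 0.1826  (c) BW = 2338 Hz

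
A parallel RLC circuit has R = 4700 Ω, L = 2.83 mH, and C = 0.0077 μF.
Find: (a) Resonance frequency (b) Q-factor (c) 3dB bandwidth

Step 1 — Resonance: ω₀ = 1/√(LC) = 1/√(0.00283·7.7e-09) = 2.142e+05 rad/s.
Step 2 — f₀ = ω₀/(2π) = 3.409e+04 Hz.
Step 3 — Parallel Q: Q = R/(ω₀L) = 4700/(2.142e+05·0.00283) = 7.753.
Step 4 — Bandwidth: Δω = ω₀/Q = 2.763e+04 rad/s; BW = Δω/(2π) = 4398 Hz.

(a) f₀ = 3.409e+04 Hz  (b) Q = 7.753  (c) BW = 4398 Hz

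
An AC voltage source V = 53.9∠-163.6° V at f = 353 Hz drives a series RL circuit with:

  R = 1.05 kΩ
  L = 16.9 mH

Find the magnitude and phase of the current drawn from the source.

Step 1 — Angular frequency: ω = 2π·f = 2π·353 = 2218 rad/s.
Step 2 — Component impedances:
  R: Z = R = 1050 Ω
  L: Z = jωL = j·2218·0.0169 = 0 + j37.48 Ω
Step 3 — Series combination: Z_total = R + L = 1050 + j37.48 Ω = 1051∠2.0° Ω.
Step 4 — Source phasor: V = 53.9∠-163.6° V = -51.71 - j15.22 V.
Step 5 — Ohm's law: I = V / Z_total = (-51.71 - j15.22) / (1050 + j37.48) = -0.0497 - j0.01272 A.
Step 6 — Convert to polar: |I| = 0.0513 A, ∠I = -165.6°.

I = 0.0513∠-165.6° A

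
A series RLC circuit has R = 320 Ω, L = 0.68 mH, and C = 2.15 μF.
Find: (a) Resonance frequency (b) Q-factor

Step 1 — Resonance condition Im(Z)=0 gives ω₀ = 1/√(LC).
Step 2 — ω₀ = 1/√(0.00068·2.15e-06) = 2.615e+04 rad/s.
Step 3 — f₀ = ω₀/(2π) = 4162 Hz.
Step 4 — Series Q: Q = ω₀L/R = 2.615e+04·0.00068/320 = 0.05558.

(a) f₀ = 4162 Hz  (b) Q = 0.05558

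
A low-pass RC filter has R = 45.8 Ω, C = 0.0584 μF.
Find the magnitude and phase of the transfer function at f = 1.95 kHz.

Step 1 — Angular frequency: ω = 2π·1950 = 1.225e+04 rad/s.
Step 2 — Transfer function: H(jω) = 1/(1 + jωRC).
Step 3 — Denominator: 1 + jωRC = 1 + j·1.225e+04·45.8·5.84e-08 = 1 + j0.03277.
Step 4 — H = 0.9989 - j0.03274.
Step 5 — Magnitude: |H| = 0.9995 (-0.0 dB); phase: φ = -1.9°.

|H| = 0.9995 (-0.0 dB), φ = -1.9°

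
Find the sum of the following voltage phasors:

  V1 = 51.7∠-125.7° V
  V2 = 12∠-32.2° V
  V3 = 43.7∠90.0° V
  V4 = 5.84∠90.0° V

Step 1 — Convert each phasor to rectangular form:
  V1 = 51.7·(cos(-125.7°) + j·sin(-125.7°)) = -30.17 - j41.98 V
  V2 = 12·(cos(-32.2°) + j·sin(-32.2°)) = 10.15 - j6.395 V
  V3 = 43.7·(cos(90.0°) + j·sin(90.0°)) = 0 + j43.7 V
  V4 = 5.84·(cos(90.0°) + j·sin(90.0°)) = 0 + j5.84 V
Step 2 — Sum components: V_total = -20.01 + j1.161 V.
Step 3 — Convert to polar: |V_total| = 20.05 V, ∠V_total = 176.7°.

V_total = 20.05∠176.7° V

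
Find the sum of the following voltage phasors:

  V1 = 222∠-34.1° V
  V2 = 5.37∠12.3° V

Step 1 — Convert each phasor to rectangular form:
  V1 = 222·(cos(-34.1°) + j·sin(-34.1°)) = 183.8 - j124.5 V
  V2 = 5.37·(cos(12.3°) + j·sin(12.3°)) = 5.247 + j1.144 V
Step 2 — Sum components: V_total = 189.1 - j123.3 V.
Step 3 — Convert to polar: |V_total| = 225.7 V, ∠V_total = -33.1°.

V_total = 225.7∠-33.1° V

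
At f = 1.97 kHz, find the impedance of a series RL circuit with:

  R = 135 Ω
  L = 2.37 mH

Step 1 — Angular frequency: ω = 2π·f = 2π·1970 = 1.238e+04 rad/s.
Step 2 — Component impedances:
  R: Z = R = 135 Ω
  L: Z = jωL = j·1.238e+04·0.00237 = 0 + j29.34 Ω
Step 3 — Series combination: Z_total = R + L = 135 + j29.34 Ω = 138.2∠12.3° Ω.

Z = 135 + j29.34 Ω = 138.2∠12.3° Ω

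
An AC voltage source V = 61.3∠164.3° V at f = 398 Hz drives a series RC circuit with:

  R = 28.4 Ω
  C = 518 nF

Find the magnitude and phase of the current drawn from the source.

Step 1 — Angular frequency: ω = 2π·f = 2π·398 = 2501 rad/s.
Step 2 — Component impedances:
  R: Z = R = 28.4 Ω
  C: Z = 1/(jωC) = -j/(ω·C) = 0 - j772 Ω
Step 3 — Series combination: Z_total = R + C = 28.4 - j772 Ω = 772.5∠-87.9° Ω.
Step 4 — Source phasor: V = 61.3∠164.3° V = -59.01 + j16.59 V.
Step 5 — Ohm's law: I = V / Z_total = (-59.01 + j16.59) / (28.4 - j772) = -0.02427 - j0.07555 A.
Step 6 — Convert to polar: |I| = 0.07935 A, ∠I = -107.8°.

I = 0.07935∠-107.8° A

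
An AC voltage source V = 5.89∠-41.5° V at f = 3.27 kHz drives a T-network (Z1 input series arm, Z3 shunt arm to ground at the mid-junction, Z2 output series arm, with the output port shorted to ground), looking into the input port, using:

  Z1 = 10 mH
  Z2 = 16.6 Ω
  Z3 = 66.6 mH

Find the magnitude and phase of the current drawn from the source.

Step 1 — Angular frequency: ω = 2π·f = 2π·3270 = 2.055e+04 rad/s.
Step 2 — Component impedances:
  Z1: Z = jωL = j·2.055e+04·0.01 = 0 + j205.5 Ω
  Z2: Z = R = 16.6 Ω
  Z3: Z = jωL = j·2.055e+04·0.0666 = 0 + j1368 Ω
Step 3 — With the output port shorted to ground, the output series arm Z2 runs from the junction to ground; the shunt arm Z3 also runs from the junction to ground. They appear in parallel: Z3 || Z2 = 16.6 + j0.2013 Ω.
Step 4 — Series with input arm Z1: Z_in = Z1 + (Z3 || Z2) = 16.6 + j205.7 Ω = 206.3∠85.4° Ω.
Step 5 — Source phasor: V = 5.89∠-41.5° V = 4.411 - j3.903 V.
Step 6 — Ohm's law: I = V / Z_total = (4.411 - j3.903) / (16.6 + j205.7) = -0.01713 - j0.02283 A.
Step 7 — Convert to polar: |I| = 0.02855 A, ∠I = -126.9°.

I = 0.02855∠-126.9° A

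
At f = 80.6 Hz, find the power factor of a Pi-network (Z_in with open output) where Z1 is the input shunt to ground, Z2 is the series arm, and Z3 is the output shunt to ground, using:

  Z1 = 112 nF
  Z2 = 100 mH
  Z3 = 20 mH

Step 1 — Angular frequency: ω = 2π·f = 2π·80.6 = 506.4 rad/s.
Step 2 — Component impedances:
  Z1: Z = 1/(jωC) = -j/(ω·C) = 0 - j1.763e+04 Ω
  Z2: Z = jωL = j·506.4·0.1 = 0 + j50.64 Ω
  Z3: Z = jωL = j·506.4·0.02 = 0 + j10.13 Ω
Step 3 — With open output, the series arm Z2 and the output shunt Z3 appear in series to ground: Z2 + Z3 = 0 + j60.77 Ω.
Step 4 — Parallel with input shunt Z1: Z_in = Z1 || (Z2 + Z3) = 0 + j60.98 Ω = 60.98∠90.0° Ω.
Step 5 — Power factor: PF = cos(φ) = Re(Z)/|Z| = -0/60.98 = -0.
Step 6 — Type: Im(Z) = 60.98 ⇒ lagging (phase φ = 90.0°).

PF = -0 (lagging, φ = 90.0°)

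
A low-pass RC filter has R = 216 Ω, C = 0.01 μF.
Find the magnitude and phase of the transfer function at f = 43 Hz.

Step 1 — Angular frequency: ω = 2π·43 = 270.2 rad/s.
Step 2 — Transfer function: H(jω) = 1/(1 + jωRC).
Step 3 — Denominator: 1 + jωRC = 1 + j·270.2·216·1e-08 = 1 + j0.0005836.
Step 4 — H = 1 - j0.0005836.
Step 5 — Magnitude: |H| = 1 (-0.0 dB); phase: φ = -0.0°.

|H| = 1 (-0.0 dB), φ = -0.0°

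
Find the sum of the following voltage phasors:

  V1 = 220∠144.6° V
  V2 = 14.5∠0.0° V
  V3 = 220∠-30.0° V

Step 1 — Convert each phasor to rectangular form:
  V1 = 220·(cos(144.6°) + j·sin(144.6°)) = -179.3 + j127.4 V
  V2 = 14.5·(cos(0.0°) + j·sin(0.0°)) = 14.5 V
  V3 = 220·(cos(-30.0°) + j·sin(-30.0°)) = 190.5 - j110 V
Step 2 — Sum components: V_total = 25.7 + j17.44 V.
Step 3 — Convert to polar: |V_total| = 31.06 V, ∠V_total = 34.2°.

V_total = 31.06∠34.2° V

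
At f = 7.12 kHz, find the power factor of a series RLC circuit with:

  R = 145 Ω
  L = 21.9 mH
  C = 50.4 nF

Step 1 — Angular frequency: ω = 2π·f = 2π·7120 = 4.474e+04 rad/s.
Step 2 — Component impedances:
  R: Z = R = 145 Ω
  L: Z = jωL = j·4.474e+04·0.0219 = 0 + j979.7 Ω
  C: Z = 1/(jωC) = -j/(ω·C) = 0 - j443.5 Ω
Step 3 — Series combination: Z_total = R + L + C = 145 + j536.2 Ω = 555.5∠74.9° Ω.
Step 4 — Power factor: PF = cos(φ) = Re(Z)/|Z| = 145/555.5 = 0.261.
Step 5 — Type: Im(Z) = 536.2 ⇒ lagging (phase φ = 74.9°).

PF = 0.261 (lagging, φ = 74.9°)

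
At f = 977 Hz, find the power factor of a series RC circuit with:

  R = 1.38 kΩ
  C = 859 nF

Step 1 — Angular frequency: ω = 2π·f = 2π·977 = 6139 rad/s.
Step 2 — Component impedances:
  R: Z = R = 1380 Ω
  C: Z = 1/(jωC) = -j/(ω·C) = 0 - j189.6 Ω
Step 3 — Series combination: Z_total = R + C = 1380 - j189.6 Ω = 1393∠-7.8° Ω.
Step 4 — Power factor: PF = cos(φ) = Re(Z)/|Z| = 1380/1393 = 0.9907.
Step 5 — Type: Im(Z) = -189.6 ⇒ leading (phase φ = -7.8°).

PF = 0.9907 (leading, φ = -7.8°)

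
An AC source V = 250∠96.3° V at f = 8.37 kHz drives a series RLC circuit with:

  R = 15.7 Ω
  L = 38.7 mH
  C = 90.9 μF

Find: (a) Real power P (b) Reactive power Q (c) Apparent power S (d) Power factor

Step 1 — Angular frequency: ω = 2π·f = 2π·8370 = 5.259e+04 rad/s.
Step 2 — Component impedances:
  R: Z = R = 15.7 Ω
  L: Z = jωL = j·5.259e+04·0.0387 = 0 + j2035 Ω
  C: Z = 1/(jωC) = -j/(ω·C) = 0 - j0.2092 Ω
Step 3 — Series combination: Z_total = R + L + C = 15.7 + j2035 Ω = 2035∠89.6° Ω.
Step 4 — Source phasor: V = 250∠96.3° V = -27.43 + j248.5 V.
Step 5 — Current: I = V / Z = 0.122 + j0.01442 A = 0.1228∠6.7° A.
Step 6 — Complex power: S = V·I* = 0.2369 + j30.71 VA.
Step 7 — Real power: P = Re(S) = 0.2369 W.
Step 8 — Reactive power: Q = Im(S) = 30.71 VAR.
Step 9 — Apparent power: |S| = 30.71 VA.
Step 10 — Power factor: PF = P/|S| = 0.007715 (lagging).

(a) P = 0.2369 W  (b) Q = 30.71 VAR  (c) S = 30.71 VA  (d) PF = 0.007715 (lagging)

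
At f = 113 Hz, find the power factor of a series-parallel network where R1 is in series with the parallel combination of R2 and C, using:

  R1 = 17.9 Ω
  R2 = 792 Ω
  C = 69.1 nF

Step 1 — Angular frequency: ω = 2π·f = 2π·113 = 710 rad/s.
Step 2 — Component impedances:
  R1: Z = R = 17.9 Ω
  R2: Z = R = 792 Ω
  C: Z = 1/(jωC) = -j/(ω·C) = 0 - j2.038e+04 Ω
Step 3 — Parallel branch: R2 || C = 1/(1/R2 + 1/C) = 790.8 - j30.73 Ω.
Step 4 — Series with R1: Z_total = R1 + (R2 || C) = 808.7 - j30.73 Ω = 809.3∠-2.2° Ω.
Step 5 — Power factor: PF = cos(φ) = Re(Z)/|Z| = 808.7/809.3 = 0.9993.
Step 6 — Type: Im(Z) = -30.73 ⇒ leading (phase φ = -2.2°).

PF = 0.9993 (leading, φ = -2.2°)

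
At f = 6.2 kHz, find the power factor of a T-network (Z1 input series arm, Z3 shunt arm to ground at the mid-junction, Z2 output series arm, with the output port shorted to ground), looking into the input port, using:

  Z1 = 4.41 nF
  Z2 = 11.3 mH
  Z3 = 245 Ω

Step 1 — Angular frequency: ω = 2π·f = 2π·6200 = 3.896e+04 rad/s.
Step 2 — Component impedances:
  Z1: Z = 1/(jωC) = -j/(ω·C) = 0 - j5821 Ω
  Z2: Z = jωL = j·3.896e+04·0.0113 = 0 + j440.2 Ω
  Z3: Z = R = 245 Ω
Step 3 — With the output port shorted to ground, the output series arm Z2 runs from the junction to ground; the shunt arm Z3 also runs from the junction to ground. They appear in parallel: Z3 || Z2 = 187.1 + j104.1 Ω.
Step 4 — Series with input arm Z1: Z_in = Z1 + (Z3 || Z2) = 187.1 - j5717 Ω = 5720∠-88.1° Ω.
Step 5 — Power factor: PF = cos(φ) = Re(Z)/|Z| = 187.06/5719.8 = 0.0327.
Step 6 — Type: Im(Z) = -5717 ⇒ leading (phase φ = -88.1°).

PF = 0.0327 (leading, φ = -88.1°)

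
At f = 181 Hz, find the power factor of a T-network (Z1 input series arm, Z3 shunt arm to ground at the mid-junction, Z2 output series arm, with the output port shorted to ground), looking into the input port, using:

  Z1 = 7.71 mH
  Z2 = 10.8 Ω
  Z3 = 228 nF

Step 1 — Angular frequency: ω = 2π·f = 2π·181 = 1137 rad/s.
Step 2 — Component impedances:
  Z1: Z = jωL = j·1137·0.00771 = 0 + j8.768 Ω
  Z2: Z = R = 10.8 Ω
  Z3: Z = 1/(jωC) = -j/(ω·C) = 0 - j3857 Ω
Step 3 — With the output port shorted to ground, the output series arm Z2 runs from the junction to ground; the shunt arm Z3 also runs from the junction to ground. They appear in parallel: Z3 || Z2 = 10.8 - j0.03024 Ω.
Step 4 — Series with input arm Z1: Z_in = Z1 + (Z3 || Z2) = 10.8 + j8.738 Ω = 13.89∠39.0° Ω.
Step 5 — Power factor: PF = cos(φ) = Re(Z)/|Z| = 10.8/13.892 = 0.7774.
Step 6 — Type: Im(Z) = 8.738 ⇒ lagging (phase φ = 39.0°).

PF = 0.7774 (lagging, φ = 39.0°)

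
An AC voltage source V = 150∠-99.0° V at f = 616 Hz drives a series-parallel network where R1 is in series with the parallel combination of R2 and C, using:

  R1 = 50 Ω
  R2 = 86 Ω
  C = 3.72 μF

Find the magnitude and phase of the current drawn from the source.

Step 1 — Angular frequency: ω = 2π·f = 2π·616 = 3870 rad/s.
Step 2 — Component impedances:
  R1: Z = R = 50 Ω
  R2: Z = R = 86 Ω
  C: Z = 1/(jωC) = -j/(ω·C) = 0 - j69.45 Ω
Step 3 — Parallel branch: R2 || C = 1/(1/R2 + 1/C) = 33.95 - j42.04 Ω.
Step 4 — Series with R1: Z_total = R1 + (R2 || C) = 83.95 - j42.04 Ω = 93.89∠-26.6° Ω.
Step 5 — Source phasor: V = 150∠-99.0° V = -23.47 - j148.2 V.
Step 6 — Ohm's law: I = V / Z_total = (-23.47 - j148.2) / (83.95 - j42.04) = 0.4831 - j1.523 A.
Step 7 — Convert to polar: |I| = 1.598 A, ∠I = -72.4°.

I = 1.598∠-72.4° A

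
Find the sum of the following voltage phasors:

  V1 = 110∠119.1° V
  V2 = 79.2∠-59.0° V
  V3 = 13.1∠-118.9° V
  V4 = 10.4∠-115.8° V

Step 1 — Convert each phasor to rectangular form:
  V1 = 110·(cos(119.1°) + j·sin(119.1°)) = -53.5 + j96.11 V
  V2 = 79.2·(cos(-59.0°) + j·sin(-59.0°)) = 40.79 - j67.89 V
  V3 = 13.1·(cos(-118.9°) + j·sin(-118.9°)) = -6.331 - j11.47 V
  V4 = 10.4·(cos(-115.8°) + j·sin(-115.8°)) = -4.526 - j9.363 V
Step 2 — Sum components: V_total = -23.56 + j7.395 V.
Step 3 — Convert to polar: |V_total| = 24.7 V, ∠V_total = 162.6°.

V_total = 24.7∠162.6° V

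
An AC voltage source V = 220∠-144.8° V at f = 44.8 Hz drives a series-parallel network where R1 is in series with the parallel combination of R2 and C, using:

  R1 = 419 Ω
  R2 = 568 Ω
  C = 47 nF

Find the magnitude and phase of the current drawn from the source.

Step 1 — Angular frequency: ω = 2π·f = 2π·44.8 = 281.5 rad/s.
Step 2 — Component impedances:
  R1: Z = R = 419 Ω
  R2: Z = R = 568 Ω
  C: Z = 1/(jωC) = -j/(ω·C) = 0 - j7.559e+04 Ω
Step 3 — Parallel branch: R2 || C = 1/(1/R2 + 1/C) = 568 - j4.268 Ω.
Step 4 — Series with R1: Z_total = R1 + (R2 || C) = 987 - j4.268 Ω = 987∠-0.2° Ω.
Step 5 — Source phasor: V = 220∠-144.8° V = -179.8 - j126.8 V.
Step 6 — Ohm's law: I = V / Z_total = (-179.8 - j126.8) / (987 - j4.268) = -0.1816 - j0.1293 A.
Step 7 — Convert to polar: |I| = 0.2229 A, ∠I = -144.6°.

I = 0.2229∠-144.6° A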